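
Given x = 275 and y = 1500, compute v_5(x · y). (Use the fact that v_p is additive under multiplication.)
v_5(412500) = 5

v_p(x) = 2 (factor: 275 = 5^2 · 11); v_p(y) = 3 (factor: 1500 = 5^3 · 12). Additivity: v_p(xy) = v_p(x) + v_p(y) = 2 + 3 = 5. (Direct check: xy = 412500 = 5^5 · (132).)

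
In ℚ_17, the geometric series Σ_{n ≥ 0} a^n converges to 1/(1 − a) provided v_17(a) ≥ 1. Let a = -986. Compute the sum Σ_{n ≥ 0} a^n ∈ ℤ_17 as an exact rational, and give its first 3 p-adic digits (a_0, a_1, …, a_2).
Σ a^n = 1/(1 − a) = 1/987;  first 3 digits = (1, 10, 11)

v_17(a) = 1 ≥ 1, so the series converges in ℤ_17 to 1/(1 − a) = 1/(1 − (-986)) = 1/987. Expand this rational in ℤ_17: compute digits iteratively via d_i = x_i mod 17, x_{i+1} = (x_i − d_i)/17. The first 3 digits are (1, 10, 11).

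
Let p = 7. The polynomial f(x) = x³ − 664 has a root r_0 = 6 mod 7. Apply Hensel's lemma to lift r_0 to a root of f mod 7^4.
r_3 = 2099 (mod 2401)

Hensel: r_{i+1} = r_i − f(r_i)/f′(r_i) mod 7^{i+2}, where f′(x) = 3x². Iterate:
  r_0 = 6 (mod 7)
  r_1 = 41 (mod 49)
  r_2 = 41 (mod 343)
  r_3 = 2099 (mod 2401)
Final: r = 2099 with f(r) ≡ 0 mod 7^4.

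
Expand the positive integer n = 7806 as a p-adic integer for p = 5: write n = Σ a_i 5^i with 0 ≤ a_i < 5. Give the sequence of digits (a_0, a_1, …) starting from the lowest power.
(a_0, a_1, …) = (1, 1, 2, 2, 2, 2)

Repeated division by 5 gives the digits low-to-high: 7806 = 1 + 1·5^1 + 2·5^2 + 2·5^3 + 2·5^4 + 2·5^5. Digit sequence: (1, 1, 2, 2, 2, 2).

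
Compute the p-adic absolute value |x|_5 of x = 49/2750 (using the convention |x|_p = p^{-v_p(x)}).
|49/2750|_5 = 125

Step 1 — compute v_5(x) by factoring powers of 5 out of the numerator and denominator: v_5(49/2750) = -3. Step 2 — apply |x|_p = p^{-v_p(x)} = 5^{3} = 125.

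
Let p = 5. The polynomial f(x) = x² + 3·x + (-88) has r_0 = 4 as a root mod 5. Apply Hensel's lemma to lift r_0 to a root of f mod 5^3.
r_2 = 114 (mod 125)

Hensel: r_{i+1} = r_i − f(r_i)·(f′(r_i))^{-1} mod 5^{i+2}, f′(x) = 2x + 3. Iterate:
  r_0 = 4 (mod 5)
  r_1 = 14 (mod 25)
  r_2 = 114 (mod 125)
Final: r = 114 satisfies f(r) ≡ 0 mod 5^3.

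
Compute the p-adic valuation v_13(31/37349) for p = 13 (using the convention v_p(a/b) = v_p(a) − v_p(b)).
v_13(31/37349) = -3

Factor powers of 13 from the numerator and denominator of the reduced fraction: 31 = 13^0 · 31 and 37349 = 13^3 · 17. Apply v_p(a/b) = v_p(a) − v_p(b): v_13(31/37349) = 0 − 3 = -3.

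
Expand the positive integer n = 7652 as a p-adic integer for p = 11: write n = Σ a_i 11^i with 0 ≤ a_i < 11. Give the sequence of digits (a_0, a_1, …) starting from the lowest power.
(a_0, a_1, …) = (7, 2, 8, 5)

Repeated division by 11 gives the digits low-to-high: 7652 = 7 + 2·11^1 + 8·11^2 + 5·11^3. Digit sequence: (7, 2, 8, 5).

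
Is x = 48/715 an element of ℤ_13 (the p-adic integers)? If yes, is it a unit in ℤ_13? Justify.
x ∉ ℤ_13 (v_13(x) = -1 < 0)

ℤ_13 = {x ∈ ℚ_13 : v_13(x) ≥ 0} and ℤ_13^× = {x ∈ ℤ_13 : v_13(x) = 0}. Here v_13(48/715) = v_13(num) − v_13(den) = -1; compare against these criteria.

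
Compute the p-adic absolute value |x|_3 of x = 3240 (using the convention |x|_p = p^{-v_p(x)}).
|3240|_3 = 1/81

Step 1 — compute v_3(x) by factoring powers of 3 out of the numerator and denominator: v_3(3240) = 4. Step 2 — apply |x|_p = p^{-v_p(x)} = 3^{-4} = 1/81.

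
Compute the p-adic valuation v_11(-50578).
v_11(-50578) = 3

v_11(n) is the largest exponent k such that 11^k divides n. Factor out: -50578 = -11^3 · 38. (Sign doesn't affect v_p.) So v_11(-50578) = 3.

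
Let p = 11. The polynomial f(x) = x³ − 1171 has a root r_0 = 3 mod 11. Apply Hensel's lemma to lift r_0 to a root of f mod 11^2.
r_1 = 14 (mod 121)

Hensel: r_{i+1} = r_i − f(r_i)/f′(r_i) mod 11^{i+2}, where f′(x) = 3x². Iterate:
  r_0 = 3 (mod 11)
  r_1 = 14 (mod 121)
Final: r = 14 with f(r) ≡ 0 mod 11^2.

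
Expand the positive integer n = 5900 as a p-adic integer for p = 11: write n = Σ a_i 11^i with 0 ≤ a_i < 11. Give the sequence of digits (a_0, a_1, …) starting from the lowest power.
(a_0, a_1, …) = (4, 8, 4, 4)

Repeated division by 11 gives the digits low-to-high: 5900 = 4 + 8·11^1 + 4·11^2 + 4·11^3. Digit sequence: (4, 8, 4, 4).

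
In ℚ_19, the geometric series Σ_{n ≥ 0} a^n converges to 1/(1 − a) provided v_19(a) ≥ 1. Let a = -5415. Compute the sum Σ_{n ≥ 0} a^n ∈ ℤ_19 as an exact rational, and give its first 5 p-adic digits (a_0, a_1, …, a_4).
Σ a^n = 1/(1 − a) = 1/5416;  first 5 digits = (1, 0, 4, 18, 15)

v_19(a) = 2 ≥ 1, so the series converges in ℤ_19 to 1/(1 − a) = 1/(1 − (-5415)) = 1/5416. Expand this rational in ℤ_19: compute digits iteratively via d_i = x_i mod 19, x_{i+1} = (x_i − d_i)/19. The first 5 digits are (1, 0, 4, 18, 15).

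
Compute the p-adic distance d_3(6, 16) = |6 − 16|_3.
d_3(6, 16) = 1

Step 1 — x − y = 6 − 16 = -10. Step 2 — v_3(-10) = 0 (factor: -10 = −(3^0 · 10); the sign does not affect v_p). Step 3 — |x − y|_3 = 3^{0} = 1.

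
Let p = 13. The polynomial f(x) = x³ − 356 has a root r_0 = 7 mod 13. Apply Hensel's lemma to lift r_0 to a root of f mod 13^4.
r_3 = 25825 (mod 28561)

Hensel: r_{i+1} = r_i − f(r_i)/f′(r_i) mod 13^{i+2}, where f′(x) = 3x². Iterate:
  r_0 = 7 (mod 13)
  r_1 = 137 (mod 169)
  r_2 = 1658 (mod 2197)
  r_3 = 25825 (mod 28561)
Final: r = 25825 with f(r) ≡ 0 mod 13^4.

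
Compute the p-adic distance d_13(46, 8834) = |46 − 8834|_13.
d_13(46, 8834) = 1/2197

Step 1 — x − y = 46 − 8834 = -8788. Step 2 — v_13(-8788) = 3 (factor: -8788 = −(13^3 · 4); the sign does not affect v_p). Step 3 — |x − y|_13 = 13^{-3} = 1/2197.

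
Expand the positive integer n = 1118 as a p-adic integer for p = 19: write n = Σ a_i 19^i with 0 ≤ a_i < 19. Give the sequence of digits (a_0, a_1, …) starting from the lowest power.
(a_0, a_1, …) = (16, 1, 3)

Repeated division by 19 gives the digits low-to-high: 1118 = 16 + 1·19^1 + 3·19^2. Digit sequence: (16, 1, 3).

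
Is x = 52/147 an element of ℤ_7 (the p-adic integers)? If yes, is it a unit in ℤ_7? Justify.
x ∉ ℤ_7 (v_7(x) = -2 < 0)

ℤ_7 = {x ∈ ℚ_7 : v_7(x) ≥ 0} and ℤ_7^× = {x ∈ ℤ_7 : v_7(x) = 0}. Here v_7(52/147) = v_7(num) − v_7(den) = -2; compare against these criteria.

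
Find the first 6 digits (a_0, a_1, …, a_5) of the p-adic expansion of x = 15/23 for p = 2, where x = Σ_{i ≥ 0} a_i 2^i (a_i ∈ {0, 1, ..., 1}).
(a_0, …, a_5) = (1, 0, 0, 1, 0, 0)

v_2(15/23) = 0 (numerator and denominator both coprime to 2), so x ∈ ℤ_2^×. Compute digits iteratively via a_i = x_i mod 2, x_{i+1} = (x_i − a_i)/2, with x_0 = x:
  x_0 = 15/23;  a_0 = 1;  x_1 = (x_0 − 1)/2 = -4/23
  x_1 = -4/23;  a_1 = 0;  x_2 = (x_1 − 0)/2 = -2/23
  x_2 = -2/23;  a_2 = 0;  x_3 = (x_2 − 0)/2 = -1/23
  x_3 = -1/23;  a_3 = 1;  x_4 = (x_3 − 1)/2 = -12/23
  x_4 = -12/23;  a_4 = 0;  x_5 = (x_4 − 0)/2 = -6/23
  x_5 = -6/23;  a_5 = 0;  x_6 = (x_5 − 0)/2 = -3/23
Digits: (1, 0, 0, 1, 0, 0).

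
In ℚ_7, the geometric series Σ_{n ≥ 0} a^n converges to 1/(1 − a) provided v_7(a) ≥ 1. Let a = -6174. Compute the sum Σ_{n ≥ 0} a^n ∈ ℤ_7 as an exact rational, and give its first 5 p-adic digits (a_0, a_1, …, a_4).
Σ a^n = 1/(1 − a) = 1/6175;  first 5 digits = (1, 0, 0, 3, 4)

v_7(a) = 3 ≥ 1, so the series converges in ℤ_7 to 1/(1 − a) = 1/(1 − (-6174)) = 1/6175. Expand this rational in ℤ_7: compute digits iteratively via d_i = x_i mod 7, x_{i+1} = (x_i − d_i)/7. The first 5 digits are (1, 0, 0, 3, 4).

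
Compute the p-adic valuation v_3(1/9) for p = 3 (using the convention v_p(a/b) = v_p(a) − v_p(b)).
v_3(1/9) = -2

Factor powers of 3 from the numerator and denominator of the reduced fraction: 1 = 3^0 · 1 and 9 = 3^2 · 1. Apply v_p(a/b) = v_p(a) − v_p(b): v_3(1/9) = 0 − 2 = -2.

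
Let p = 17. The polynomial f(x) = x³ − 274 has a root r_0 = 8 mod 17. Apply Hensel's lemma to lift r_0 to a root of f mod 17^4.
r_3 = 78395 (mod 83521)

Hensel: r_{i+1} = r_i − f(r_i)/f′(r_i) mod 17^{i+2}, where f′(x) = 3x². Iterate:
  r_0 = 8 (mod 17)
  r_1 = 76 (mod 289)
  r_2 = 4700 (mod 4913)
  r_3 = 78395 (mod 83521)
Final: r = 78395 with f(r) ≡ 0 mod 17^4.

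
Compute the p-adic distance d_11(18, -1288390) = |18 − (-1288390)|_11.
d_11(18, -1288390) = 1/161051

Step 1 — x − y = 18 − (-1288390) = 1288408. Step 2 — v_11(1288408) = 5 (factor: 1288408 = (11^5 · 8); the sign does not affect v_p). Step 3 — |x − y|_11 = 11^{-5} = 1/161051.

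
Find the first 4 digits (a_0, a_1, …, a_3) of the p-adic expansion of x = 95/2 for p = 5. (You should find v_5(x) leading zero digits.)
(a_0, …, a_3) = (0, 2, 4, 2)

v_5(95/2) = 1, so a_0 = ... = a_0 = 0. Factor out: x = 5^1 · u with u = 19/2 a unit in ℤ_5. Expand u iteratively via a_{v+i} = u_i mod 5, u_{i+1} = (u_i − a_{v+i})/5:
  u_0 = 19/2;  a_1 = 2;  u_1 = (u_0 − 2)/5 = 3/2
  u_1 = 3/2;  a_2 = 4;  u_2 = (u_1 − 4)/5 = -1/2
  u_2 = -1/2;  a_3 = 2;  u_3 = (u_2 − 2)/5 = -1/2
Digits: (0, 2, 4, 2).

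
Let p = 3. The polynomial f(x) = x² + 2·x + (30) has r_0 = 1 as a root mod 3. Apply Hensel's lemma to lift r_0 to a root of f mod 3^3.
r_2 = 4 (mod 27)

Hensel: r_{i+1} = r_i − f(r_i)·(f′(r_i))^{-1} mod 3^{i+2}, f′(x) = 2x + 2. Iterate:
  r_0 = 1 (mod 3)
  r_1 = 4 (mod 9)
  r_2 = 4 (mod 27)
Final: r = 4 satisfies f(r) ≡ 0 mod 3^3.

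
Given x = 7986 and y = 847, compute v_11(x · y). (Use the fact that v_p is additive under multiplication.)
v_11(6764142) = 5

v_p(x) = 3 (factor: 7986 = 11^3 · 6); v_p(y) = 2 (factor: 847 = 11^2 · 7). Additivity: v_p(xy) = v_p(x) + v_p(y) = 3 + 2 = 5. (Direct check: xy = 6764142 = 11^5 · (42).)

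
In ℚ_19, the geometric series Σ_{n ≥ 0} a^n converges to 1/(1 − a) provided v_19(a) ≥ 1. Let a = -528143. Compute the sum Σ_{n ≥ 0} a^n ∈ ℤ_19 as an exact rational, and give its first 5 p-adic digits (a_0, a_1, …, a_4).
Σ a^n = 1/(1 − a) = 1/528144;  first 5 digits = (1, 0, 0, 18, 14)

v_19(a) = 3 ≥ 1, so the series converges in ℤ_19 to 1/(1 − a) = 1/(1 − (-528143)) = 1/528144. Expand this rational in ℤ_19: compute digits iteratively via d_i = x_i mod 19, x_{i+1} = (x_i − d_i)/19. The first 5 digits are (1, 0, 0, 18, 14).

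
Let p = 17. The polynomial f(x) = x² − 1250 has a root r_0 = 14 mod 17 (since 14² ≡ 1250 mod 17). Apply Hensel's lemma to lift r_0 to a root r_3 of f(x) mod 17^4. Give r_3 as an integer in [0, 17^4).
r_3 = 4077 (mod 83521)

Hensel's recurrence: r_{i+1} = r_i − f(r_i)·(f′(r_i))^{-1} mod 17^{i+2}, with f′(x) = 2x. Iterate:
  r_0 = 14 (mod 17)
  r_1 = 31 (mod 289)
  r_2 = 4077 (mod 4913)
  r_3 = 4077 (mod 83521)
Final: r_3 = 4077, and one checks f(r_3) ≡ 0 mod 17^4.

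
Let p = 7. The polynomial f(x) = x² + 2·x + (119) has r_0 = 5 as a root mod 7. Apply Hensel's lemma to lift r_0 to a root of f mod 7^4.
r_3 = 1356 (mod 2401)

Hensel: r_{i+1} = r_i − f(r_i)·(f′(r_i))^{-1} mod 7^{i+2}, f′(x) = 2x + 2. Iterate:
  r_0 = 5 (mod 7)
  r_1 = 33 (mod 49)
  r_2 = 327 (mod 343)
  r_3 = 1356 (mod 2401)
Final: r = 1356 satisfies f(r) ≡ 0 mod 7^4.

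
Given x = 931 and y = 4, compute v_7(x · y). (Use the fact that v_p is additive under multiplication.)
v_7(3724) = 2

v_p(x) = 2 (factor: 931 = 7^2 · 19); v_p(y) = 0 (factor: 4 = 7^0 · 4). Additivity: v_p(xy) = v_p(x) + v_p(y) = 2 + 0 = 2. (Direct check: xy = 3724 = 7^2 · (76).)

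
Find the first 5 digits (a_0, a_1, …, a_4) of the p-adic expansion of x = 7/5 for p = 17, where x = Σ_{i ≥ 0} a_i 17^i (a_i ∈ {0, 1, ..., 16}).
(a_0, …, a_4) = (15, 6, 3, 10, 13)

v_17(7/5) = 0 (numerator and denominator both coprime to 17), so x ∈ ℤ_17^×. Compute digits iteratively via a_i = x_i mod 17, x_{i+1} = (x_i − a_i)/17, with x_0 = x:
  x_0 = 7/5;  a_0 = 15;  x_1 = (x_0 − 15)/17 = -4/5
  x_1 = -4/5;  a_1 = 6;  x_2 = (x_1 − 6)/17 = -2/5
  x_2 = -2/5;  a_2 = 3;  x_3 = (x_2 − 3)/17 = -1/5
  x_3 = -1/5;  a_3 = 10;  x_4 = (x_3 − 10)/17 = -3/5
  x_4 = -3/5;  a_4 = 13;  x_5 = (x_4 − 13)/17 = -4/5
Digits: (15, 6, 3, 10, 13).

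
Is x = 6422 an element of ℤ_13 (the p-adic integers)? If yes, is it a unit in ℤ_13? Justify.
x ∈ ℤ_13 but not a unit; v_13(x) = 2 > 0

ℤ_13 = {x ∈ ℚ_13 : v_13(x) ≥ 0} and ℤ_13^× = {x ∈ ℤ_13 : v_13(x) = 0}. Here v_13(6422) = v_13(num) − v_13(den) = 2; compare against these criteria.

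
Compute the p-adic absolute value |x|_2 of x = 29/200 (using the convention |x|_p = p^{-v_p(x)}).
|29/200|_2 = 8

Step 1 — compute v_2(x) by factoring powers of 2 out of the numerator and denominator: v_2(29/200) = -3. Step 2 — apply |x|_p = p^{-v_p(x)} = 2^{3} = 8.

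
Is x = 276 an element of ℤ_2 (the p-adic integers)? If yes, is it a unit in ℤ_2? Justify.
x ∈ ℤ_2 but not a unit; v_2(x) = 2 > 0

ℤ_2 = {x ∈ ℚ_2 : v_2(x) ≥ 0} and ℤ_2^× = {x ∈ ℤ_2 : v_2(x) = 0}. Here v_2(276) = v_2(num) − v_2(den) = 2; compare against these criteria.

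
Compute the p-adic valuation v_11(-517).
v_11(-517) = 1

v_11(n) is the largest exponent k such that 11^k divides n. Factor out: -517 = -11^1 · 47. (Sign doesn't affect v_p.) So v_11(-517) = 1.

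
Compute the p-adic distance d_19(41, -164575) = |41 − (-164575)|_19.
d_19(41, -164575) = 1/6859

Step 1 — x − y = 41 − (-164575) = 164616. Step 2 — v_19(164616) = 3 (factor: 164616 = (19^3 · 24); the sign does not affect v_p). Step 3 — |x − y|_19 = 19^{-3} = 1/6859.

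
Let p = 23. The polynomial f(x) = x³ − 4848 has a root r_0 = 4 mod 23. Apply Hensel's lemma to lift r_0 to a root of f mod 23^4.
r_3 = 50006 (mod 279841)

Hensel: r_{i+1} = r_i − f(r_i)/f′(r_i) mod 23^{i+2}, where f′(x) = 3x². Iterate:
  r_0 = 4 (mod 23)
  r_1 = 280 (mod 529)
  r_2 = 1338 (mod 12167)
  r_3 = 50006 (mod 279841)
Final: r = 50006 with f(r) ≡ 0 mod 23^4.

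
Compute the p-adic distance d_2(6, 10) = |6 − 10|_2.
d_2(6, 10) = 1/4

Step 1 — x − y = 6 − 10 = -4. Step 2 — v_2(-4) = 2 (factor: -4 = −(2^2 · 1); the sign does not affect v_p). Step 3 — |x − y|_2 = 2^{-2} = 1/4.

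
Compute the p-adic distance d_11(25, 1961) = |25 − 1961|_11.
d_11(25, 1961) = 1/121

Step 1 — x − y = 25 − 1961 = -1936. Step 2 — v_11(-1936) = 2 (factor: -1936 = −(11^2 · 16); the sign does not affect v_p). Step 3 — |x − y|_11 = 11^{-2} = 1/121.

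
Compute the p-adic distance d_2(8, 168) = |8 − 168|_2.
d_2(8, 168) = 1/32

Step 1 — x − y = 8 − 168 = -160. Step 2 — v_2(-160) = 5 (factor: -160 = −(2^5 · 5); the sign does not affect v_p). Step 3 — |x − y|_2 = 2^{-5} = 1/32.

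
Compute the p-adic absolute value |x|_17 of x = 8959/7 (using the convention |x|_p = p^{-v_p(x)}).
|8959/7|_17 = 1/289

Step 1 — compute v_17(x) by factoring powers of 17 out of the numerator and denominator: v_17(8959/7) = 2. Step 2 — apply |x|_p = p^{-v_p(x)} = 17^{-2} = 1/289.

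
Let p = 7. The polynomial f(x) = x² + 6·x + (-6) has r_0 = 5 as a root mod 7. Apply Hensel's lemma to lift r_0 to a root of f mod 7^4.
r_3 = 152 (mod 2401)

Hensel: r_{i+1} = r_i − f(r_i)·(f′(r_i))^{-1} mod 7^{i+2}, f′(x) = 2x + 6. Iterate:
  r_0 = 5 (mod 7)
  r_1 = 5 (mod 49)
  r_2 = 152 (mod 343)
  r_3 = 152 (mod 2401)
Final: r = 152 satisfies f(r) ≡ 0 mod 7^4.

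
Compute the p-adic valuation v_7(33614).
v_7(33614) = 5

v_7(n) is the largest exponent k such that 7^k divides n. Factor out: 33614 = 7^5 · 2. (Sign doesn't affect v_p.) So v_7(33614) = 5.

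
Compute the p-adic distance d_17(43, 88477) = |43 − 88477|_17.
d_17(43, 88477) = 1/4913

Step 1 — x − y = 43 − 88477 = -88434. Step 2 — v_17(-88434) = 3 (factor: -88434 = −(17^3 · 18); the sign does not affect v_p). Step 3 — |x − y|_17 = 17^{-3} = 1/4913.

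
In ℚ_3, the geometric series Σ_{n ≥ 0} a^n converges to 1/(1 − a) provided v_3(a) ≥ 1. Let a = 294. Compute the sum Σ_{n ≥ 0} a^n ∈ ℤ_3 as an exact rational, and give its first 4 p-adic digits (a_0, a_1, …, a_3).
Σ a^n = 1/(1 − a) = -1/293;  first 4 digits = (1, 2, 0, 1)

v_3(a) = 1 ≥ 1, so the series converges in ℤ_3 to 1/(1 − a) = 1/(1 − 294) = -1/293. Expand this rational in ℤ_3: compute digits iteratively via d_i = x_i mod 3, x_{i+1} = (x_i − d_i)/3. The first 4 digits are (1, 2, 0, 1).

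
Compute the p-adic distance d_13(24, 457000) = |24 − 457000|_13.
d_13(24, 457000) = 1/28561

Step 1 — x − y = 24 − 457000 = -456976. Step 2 — v_13(-456976) = 4 (factor: -456976 = −(13^4 · 16); the sign does not affect v_p). Step 3 — |x − y|_13 = 13^{-4} = 1/28561.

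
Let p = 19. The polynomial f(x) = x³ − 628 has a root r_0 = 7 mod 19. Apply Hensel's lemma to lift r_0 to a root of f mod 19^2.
r_1 = 311 (mod 361)

Hensel: r_{i+1} = r_i − f(r_i)/f′(r_i) mod 19^{i+2}, where f′(x) = 3x². Iterate:
  r_0 = 7 (mod 19)
  r_1 = 311 (mod 361)
Final: r = 311 with f(r) ≡ 0 mod 19^2.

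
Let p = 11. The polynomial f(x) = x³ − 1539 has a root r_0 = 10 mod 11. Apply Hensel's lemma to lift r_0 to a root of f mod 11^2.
r_1 = 109 (mod 121)

Hensel: r_{i+1} = r_i − f(r_i)/f′(r_i) mod 11^{i+2}, where f′(x) = 3x². Iterate:
  r_0 = 10 (mod 11)
  r_1 = 109 (mod 121)
Final: r = 109 with f(r) ≡ 0 mod 11^2.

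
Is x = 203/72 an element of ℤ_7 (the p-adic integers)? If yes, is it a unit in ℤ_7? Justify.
x ∈ ℤ_7 but not a unit; v_7(x) = 1 > 0

ℤ_7 = {x ∈ ℚ_7 : v_7(x) ≥ 0} and ℤ_7^× = {x ∈ ℤ_7 : v_7(x) = 0}. Here v_7(203/72) = v_7(num) − v_7(den) = 1; compare against these criteria.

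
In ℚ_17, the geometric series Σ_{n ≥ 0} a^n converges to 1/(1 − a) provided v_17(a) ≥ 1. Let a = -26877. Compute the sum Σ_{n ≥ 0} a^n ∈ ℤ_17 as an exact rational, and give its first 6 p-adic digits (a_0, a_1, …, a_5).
Σ a^n = 1/(1 − a) = 1/26878;  first 6 digits = (1, 0, 9, 11, 12, 15)

v_17(a) = 2 ≥ 1, so the series converges in ℤ_17 to 1/(1 − a) = 1/(1 − (-26877)) = 1/26878. Expand this rational in ℤ_17: compute digits iteratively via d_i = x_i mod 17, x_{i+1} = (x_i − d_i)/17. The first 6 digits are (1, 0, 9, 11, 12, 15).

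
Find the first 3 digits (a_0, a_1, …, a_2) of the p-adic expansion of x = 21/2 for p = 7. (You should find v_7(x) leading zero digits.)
(a_0, …, a_2) = (0, 5, 3)

v_7(21/2) = 1, so a_0 = ... = a_0 = 0. Factor out: x = 7^1 · u with u = 3/2 a unit in ℤ_7. Expand u iteratively via a_{v+i} = u_i mod 7, u_{i+1} = (u_i − a_{v+i})/7:
  u_0 = 3/2;  a_1 = 5;  u_1 = (u_0 − 5)/7 = -1/2
  u_1 = -1/2;  a_2 = 3;  u_2 = (u_1 − 3)/7 = -1/2
Digits: (0, 5, 3).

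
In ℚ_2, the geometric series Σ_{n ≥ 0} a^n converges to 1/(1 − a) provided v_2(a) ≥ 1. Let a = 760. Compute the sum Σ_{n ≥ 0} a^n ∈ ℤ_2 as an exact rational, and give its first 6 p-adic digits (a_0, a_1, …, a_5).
Σ a^n = 1/(1 − a) = -1/759;  first 6 digits = (1, 0, 0, 1, 1, 1)

v_2(a) = 3 ≥ 1, so the series converges in ℤ_2 to 1/(1 − a) = 1/(1 − 760) = -1/759. Expand this rational in ℤ_2: compute digits iteratively via d_i = x_i mod 2, x_{i+1} = (x_i − d_i)/2. The first 6 digits are (1, 0, 0, 1, 1, 1).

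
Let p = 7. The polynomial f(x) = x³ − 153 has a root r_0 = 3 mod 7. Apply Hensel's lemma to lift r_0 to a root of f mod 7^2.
r_1 = 24 (mod 49)

Hensel: r_{i+1} = r_i − f(r_i)/f′(r_i) mod 7^{i+2}, where f′(x) = 3x². Iterate:
  r_0 = 3 (mod 7)
  r_1 = 24 (mod 49)
Final: r = 24 with f(r) ≡ 0 mod 7^2.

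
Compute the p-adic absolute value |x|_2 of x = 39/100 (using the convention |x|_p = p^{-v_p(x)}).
|39/100|_2 = 4

Step 1 — compute v_2(x) by factoring powers of 2 out of the numerator and denominator: v_2(39/100) = -2. Step 2 — apply |x|_p = p^{-v_p(x)} = 2^{2} = 4.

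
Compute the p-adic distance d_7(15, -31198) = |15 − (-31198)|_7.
d_7(15, -31198) = 1/2401

Step 1 — x − y = 15 − (-31198) = 31213. Step 2 — v_7(31213) = 4 (factor: 31213 = (7^4 · 13); the sign does not affect v_p). Step 3 — |x − y|_7 = 7^{-4} = 1/2401.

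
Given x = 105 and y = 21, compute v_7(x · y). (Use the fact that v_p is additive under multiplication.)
v_7(2205) = 2

v_p(x) = 1 (factor: 105 = 7^1 · 15); v_p(y) = 1 (factor: 21 = 7^1 · 3). Additivity: v_p(xy) = v_p(x) + v_p(y) = 1 + 1 = 2. (Direct check: xy = 2205 = 7^2 · (45).)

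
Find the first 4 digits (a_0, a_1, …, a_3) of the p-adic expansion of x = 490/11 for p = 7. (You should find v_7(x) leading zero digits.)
(a_0, …, a_3) = (0, 0, 6, 5)

v_7(490/11) = 2, so a_0 = ... = a_1 = 0. Factor out: x = 7^2 · u with u = 10/11 a unit in ℤ_7. Expand u iteratively via a_{v+i} = u_i mod 7, u_{i+1} = (u_i − a_{v+i})/7:
  u_0 = 10/11;  a_2 = 6;  u_1 = (u_0 − 6)/7 = -8/11
  u_1 = -8/11;  a_3 = 5;  u_2 = (u_1 − 5)/7 = -9/11
Digits: (0, 0, 6, 5).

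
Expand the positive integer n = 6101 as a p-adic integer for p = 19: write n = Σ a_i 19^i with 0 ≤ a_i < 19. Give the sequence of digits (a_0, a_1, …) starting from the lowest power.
(a_0, a_1, …) = (2, 17, 16)

Repeated division by 19 gives the digits low-to-high: 6101 = 2 + 17·19^1 + 16·19^2. Digit sequence: (2, 17, 16).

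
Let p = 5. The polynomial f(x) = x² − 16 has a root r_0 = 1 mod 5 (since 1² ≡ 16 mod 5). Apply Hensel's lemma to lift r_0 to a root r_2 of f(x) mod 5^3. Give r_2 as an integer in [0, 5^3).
r_2 = 121 (mod 125)

Hensel's recurrence: r_{i+1} = r_i − f(r_i)·(f′(r_i))^{-1} mod 5^{i+2}, with f′(x) = 2x. Iterate:
  r_0 = 1 (mod 5)
  r_1 = 21 (mod 25)
  r_2 = 121 (mod 125)
Final: r_2 = 121, and one checks f(r_2) ≡ 0 mod 5^3.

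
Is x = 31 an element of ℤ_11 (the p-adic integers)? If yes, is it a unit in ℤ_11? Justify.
x ∈ ℤ_11^× (unit); v_11(x) = 0

ℤ_11 = {x ∈ ℚ_11 : v_11(x) ≥ 0} and ℤ_11^× = {x ∈ ℤ_11 : v_11(x) = 0}. Here v_11(31) = v_11(num) − v_11(den) = 0; compare against these criteria.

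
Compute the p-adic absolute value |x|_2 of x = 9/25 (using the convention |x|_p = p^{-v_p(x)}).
|9/25|_2 = 1

Step 1 — compute v_2(x) by factoring powers of 2 out of the numerator and denominator: v_2(9/25) = 0. Step 2 — apply |x|_p = p^{-v_p(x)} = 2^{0} = 1.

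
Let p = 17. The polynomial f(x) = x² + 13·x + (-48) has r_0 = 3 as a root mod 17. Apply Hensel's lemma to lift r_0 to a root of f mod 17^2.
r_1 = 3 (mod 289)

Hensel: r_{i+1} = r_i − f(r_i)·(f′(r_i))^{-1} mod 17^{i+2}, f′(x) = 2x + 13. Iterate:
  r_0 = 3 (mod 17)
  r_1 = 3 (mod 289)
Final: r = 3 satisfies f(r) ≡ 0 mod 17^2.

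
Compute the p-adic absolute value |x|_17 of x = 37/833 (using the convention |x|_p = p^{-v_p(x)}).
|37/833|_17 = 17

Step 1 — compute v_17(x) by factoring powers of 17 out of the numerator and denominator: v_17(37/833) = -1. Step 2 — apply |x|_p = p^{-v_p(x)} = 17^{1} = 17.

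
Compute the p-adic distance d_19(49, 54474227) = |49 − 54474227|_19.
d_19(49, 54474227) = 1/2476099

Step 1 — x − y = 49 − 54474227 = -54474178. Step 2 — v_19(-54474178) = 5 (factor: -54474178 = −(19^5 · 22); the sign does not affect v_p). Step 3 — |x − y|_19 = 19^{-5} = 1/2476099.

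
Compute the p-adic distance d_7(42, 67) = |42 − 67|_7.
d_7(42, 67) = 1

Step 1 — x − y = 42 − 67 = -25. Step 2 — v_7(-25) = 0 (factor: -25 = −(7^0 · 25); the sign does not affect v_p). Step 3 — |x − y|_7 = 7^{0} = 1.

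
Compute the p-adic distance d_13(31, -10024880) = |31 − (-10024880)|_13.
d_13(31, -10024880) = 1/371293

Step 1 — x − y = 31 − (-10024880) = 10024911. Step 2 — v_13(10024911) = 5 (factor: 10024911 = (13^5 · 27); the sign does not affect v_p). Step 3 — |x − y|_13 = 13^{-5} = 1/371293.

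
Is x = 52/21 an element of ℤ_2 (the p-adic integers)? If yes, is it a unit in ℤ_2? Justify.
x ∈ ℤ_2 but not a unit; v_2(x) = 2 > 0

ℤ_2 = {x ∈ ℚ_2 : v_2(x) ≥ 0} and ℤ_2^× = {x ∈ ℤ_2 : v_2(x) = 0}. Here v_2(52/21) = v_2(num) − v_2(den) = 2; compare against these criteria.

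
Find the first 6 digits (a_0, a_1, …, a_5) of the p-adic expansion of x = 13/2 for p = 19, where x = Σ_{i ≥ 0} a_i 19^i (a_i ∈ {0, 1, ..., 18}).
(a_0, …, a_5) = (16, 9, 9, 9, 9, 9)

v_19(13/2) = 0 (numerator and denominator both coprime to 19), so x ∈ ℤ_19^×. Compute digits iteratively via a_i = x_i mod 19, x_{i+1} = (x_i − a_i)/19, with x_0 = x:
  x_0 = 13/2;  a_0 = 16;  x_1 = (x_0 − 16)/19 = -1/2
  x_1 = -1/2;  a_1 = 9;  x_2 = (x_1 − 9)/19 = -1/2
  x_2 = -1/2;  a_2 = 9;  x_3 = (x_2 − 9)/19 = -1/2
  x_3 = -1/2;  a_3 = 9;  x_4 = (x_3 − 9)/19 = -1/2
  x_4 = -1/2;  a_4 = 9;  x_5 = (x_4 − 9)/19 = -1/2
  x_5 = -1/2;  a_5 = 9;  x_6 = (x_5 − 9)/19 = -1/2
Digits: (16, 9, 9, 9, 9, 9).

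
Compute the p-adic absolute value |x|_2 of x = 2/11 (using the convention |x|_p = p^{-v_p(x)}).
|2/11|_2 = 1/2

Step 1 — compute v_2(x) by factoring powers of 2 out of the numerator and denominator: v_2(2/11) = 1. Step 2 — apply |x|_p = p^{-v_p(x)} = 2^{-1} = 1/2.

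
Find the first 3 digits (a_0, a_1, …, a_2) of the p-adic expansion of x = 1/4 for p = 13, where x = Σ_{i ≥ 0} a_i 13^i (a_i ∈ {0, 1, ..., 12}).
(a_0, …, a_2) = (10, 9, 9)

v_13(1/4) = 0 (numerator and denominator both coprime to 13), so x ∈ ℤ_13^×. Compute digits iteratively via a_i = x_i mod 13, x_{i+1} = (x_i − a_i)/13, with x_0 = x:
  x_0 = 1/4;  a_0 = 10;  x_1 = (x_0 − 10)/13 = -3/4
  x_1 = -3/4;  a_1 = 9;  x_2 = (x_1 − 9)/13 = -3/4
  x_2 = -3/4;  a_2 = 9;  x_3 = (x_2 − 9)/13 = -3/4
Digits: (10, 9, 9).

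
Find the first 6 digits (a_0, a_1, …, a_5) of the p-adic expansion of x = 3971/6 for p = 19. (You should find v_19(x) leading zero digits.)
(a_0, …, a_5) = (0, 0, 5, 3, 3, 3)

v_19(3971/6) = 2, so a_0 = ... = a_1 = 0. Factor out: x = 19^2 · u with u = 11/6 a unit in ℤ_19. Expand u iteratively via a_{v+i} = u_i mod 19, u_{i+1} = (u_i − a_{v+i})/19:
  u_0 = 11/6;  a_2 = 5;  u_1 = (u_0 − 5)/19 = -1/6
  u_1 = -1/6;  a_3 = 3;  u_2 = (u_1 − 3)/19 = -1/6
  u_2 = -1/6;  a_4 = 3;  u_3 = (u_2 − 3)/19 = -1/6
  u_3 = -1/6;  a_5 = 3;  u_4 = (u_3 − 3)/19 = -1/6
Digits: (0, 0, 5, 3, 3, 3).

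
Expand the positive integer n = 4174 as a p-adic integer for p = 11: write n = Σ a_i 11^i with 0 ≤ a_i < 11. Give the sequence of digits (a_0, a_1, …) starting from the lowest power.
(a_0, a_1, …) = (5, 5, 1, 3)

Repeated division by 11 gives the digits low-to-high: 4174 = 5 + 5·11^1 + 1·11^2 + 3·11^3. Digit sequence: (5, 5, 1, 3).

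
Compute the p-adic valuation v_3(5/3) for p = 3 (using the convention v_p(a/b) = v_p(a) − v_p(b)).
v_3(5/3) = -1

Factor powers of 3 from the numerator and denominator of the reduced fraction: 5 = 3^0 · 5 and 3 = 3^1 · 1. Apply v_p(a/b) = v_p(a) − v_p(b): v_3(5/3) = 0 − 1 = -1.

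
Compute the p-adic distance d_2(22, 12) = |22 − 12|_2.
d_2(22, 12) = 1/2

Step 1 — x − y = 22 − 12 = 10. Step 2 — v_2(10) = 1 (factor: 10 = (2^1 · 5); the sign does not affect v_p). Step 3 — |x − y|_2 = 2^{-1} = 1/2.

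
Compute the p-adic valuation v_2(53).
v_2(53) = 0

v_2(n) is the largest exponent k such that 2^k divides n. Factor out: 53 = 2^0 · 53. (Sign doesn't affect v_p.) So v_2(53) = 0.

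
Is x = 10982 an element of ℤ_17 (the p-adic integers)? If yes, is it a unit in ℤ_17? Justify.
x ∈ ℤ_17 but not a unit; v_17(x) = 2 > 0

ℤ_17 = {x ∈ ℚ_17 : v_17(x) ≥ 0} and ℤ_17^× = {x ∈ ℤ_17 : v_17(x) = 0}. Here v_17(10982) = v_17(num) − v_17(den) = 2; compare against these criteria.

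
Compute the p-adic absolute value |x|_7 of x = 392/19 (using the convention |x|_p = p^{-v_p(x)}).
|392/19|_7 = 1/49

Step 1 — compute v_7(x) by factoring powers of 7 out of the numerator and denominator: v_7(392/19) = 2. Step 2 — apply |x|_p = p^{-v_p(x)} = 7^{-2} = 1/49.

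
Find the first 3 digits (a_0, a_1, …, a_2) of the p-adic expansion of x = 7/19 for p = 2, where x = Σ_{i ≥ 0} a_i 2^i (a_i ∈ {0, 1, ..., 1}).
(a_0, …, a_2) = (1, 0, 1)

v_2(7/19) = 0 (numerator and denominator both coprime to 2), so x ∈ ℤ_2^×. Compute digits iteratively via a_i = x_i mod 2, x_{i+1} = (x_i − a_i)/2, with x_0 = x:
  x_0 = 7/19;  a_0 = 1;  x_1 = (x_0 − 1)/2 = -6/19
  x_1 = -6/19;  a_1 = 0;  x_2 = (x_1 − 0)/2 = -3/19
  x_2 = -3/19;  a_2 = 1;  x_3 = (x_2 − 1)/2 = -11/19
Digits: (1, 0, 1).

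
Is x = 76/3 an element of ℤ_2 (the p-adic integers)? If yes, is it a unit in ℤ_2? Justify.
x ∈ ℤ_2 but not a unit; v_2(x) = 2 > 0

ℤ_2 = {x ∈ ℚ_2 : v_2(x) ≥ 0} and ℤ_2^× = {x ∈ ℤ_2 : v_2(x) = 0}. Here v_2(76/3) = v_2(num) − v_2(den) = 2; compare against these criteria.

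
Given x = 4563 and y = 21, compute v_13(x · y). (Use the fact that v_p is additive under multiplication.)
v_13(95823) = 2

v_p(x) = 2 (factor: 4563 = 13^2 · 27); v_p(y) = 0 (factor: 21 = 13^0 · 21). Additivity: v_p(xy) = v_p(x) + v_p(y) = 2 + 0 = 2. (Direct check: xy = 95823 = 13^2 · (567).)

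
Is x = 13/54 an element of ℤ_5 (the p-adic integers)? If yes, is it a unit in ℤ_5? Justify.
x ∈ ℤ_5^× (unit); v_5(x) = 0

ℤ_5 = {x ∈ ℚ_5 : v_5(x) ≥ 0} and ℤ_5^× = {x ∈ ℤ_5 : v_5(x) = 0}. Here v_5(13/54) = v_5(num) − v_5(den) = 0; compare against these criteria.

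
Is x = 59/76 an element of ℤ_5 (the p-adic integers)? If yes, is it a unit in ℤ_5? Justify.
x ∈ ℤ_5^× (unit); v_5(x) = 0

ℤ_5 = {x ∈ ℚ_5 : v_5(x) ≥ 0} and ℤ_5^× = {x ∈ ℤ_5 : v_5(x) = 0}. Here v_5(59/76) = v_5(num) − v_5(den) = 0; compare against these criteria.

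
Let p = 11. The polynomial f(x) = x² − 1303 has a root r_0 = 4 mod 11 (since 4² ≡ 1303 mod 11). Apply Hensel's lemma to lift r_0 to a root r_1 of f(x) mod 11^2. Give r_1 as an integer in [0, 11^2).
r_1 = 59 (mod 121)

Hensel's recurrence: r_{i+1} = r_i − f(r_i)·(f′(r_i))^{-1} mod 11^{i+2}, with f′(x) = 2x. Iterate:
  r_0 = 4 (mod 11)
  r_1 = 59 (mod 121)
Final: r_1 = 59, and one checks f(r_1) ≡ 0 mod 11^2.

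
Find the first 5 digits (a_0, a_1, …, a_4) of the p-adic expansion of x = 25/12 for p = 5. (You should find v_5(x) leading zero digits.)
(a_0, …, a_4) = (0, 0, 3, 4, 2)

v_5(25/12) = 2, so a_0 = ... = a_1 = 0. Factor out: x = 5^2 · u with u = 1/12 a unit in ℤ_5. Expand u iteratively via a_{v+i} = u_i mod 5, u_{i+1} = (u_i − a_{v+i})/5:
  u_0 = 1/12;  a_2 = 3;  u_1 = (u_0 − 3)/5 = -7/12
  u_1 = -7/12;  a_3 = 4;  u_2 = (u_1 − 4)/5 = -11/12
  u_2 = -11/12;  a_4 = 2;  u_3 = (u_2 − 2)/5 = -7/12
Digits: (0, 0, 3, 4, 2).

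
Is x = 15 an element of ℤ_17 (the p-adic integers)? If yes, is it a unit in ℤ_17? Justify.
x ∈ ℤ_17^× (unit); v_17(x) = 0

ℤ_17 = {x ∈ ℚ_17 : v_17(x) ≥ 0} and ℤ_17^× = {x ∈ ℤ_17 : v_17(x) = 0}. Here v_17(15) = v_17(num) − v_17(den) = 0; compare against these criteria.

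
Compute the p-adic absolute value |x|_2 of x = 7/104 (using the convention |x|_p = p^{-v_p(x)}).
|7/104|_2 = 8

Step 1 — compute v_2(x) by factoring powers of 2 out of the numerator and denominator: v_2(7/104) = -3. Step 2 — apply |x|_p = p^{-v_p(x)} = 2^{3} = 8.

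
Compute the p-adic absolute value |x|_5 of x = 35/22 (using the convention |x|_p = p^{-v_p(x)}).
|35/22|_5 = 1/5

Step 1 — compute v_5(x) by factoring powers of 5 out of the numerator and denominator: v_5(35/22) = 1. Step 2 — apply |x|_p = p^{-v_p(x)} = 5^{-1} = 1/5.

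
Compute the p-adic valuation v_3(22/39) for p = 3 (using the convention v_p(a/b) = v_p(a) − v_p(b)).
v_3(22/39) = -1

Factor powers of 3 from the numerator and denominator of the reduced fraction: 22 = 3^0 · 22 and 39 = 3^1 · 13. Apply v_p(a/b) = v_p(a) − v_p(b): v_3(22/39) = 0 − 1 = -1.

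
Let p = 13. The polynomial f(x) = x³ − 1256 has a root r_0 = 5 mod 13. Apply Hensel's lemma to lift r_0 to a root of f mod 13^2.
r_1 = 135 (mod 169)

Hensel: r_{i+1} = r_i − f(r_i)/f′(r_i) mod 13^{i+2}, where f′(x) = 3x². Iterate:
  r_0 = 5 (mod 13)
  r_1 = 135 (mod 169)
Final: r = 135 with f(r) ≡ 0 mod 13^2.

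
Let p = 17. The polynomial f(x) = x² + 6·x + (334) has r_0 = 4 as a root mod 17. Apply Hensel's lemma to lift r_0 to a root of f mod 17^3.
r_2 = 4560 (mod 4913)

Hensel: r_{i+1} = r_i − f(r_i)·(f′(r_i))^{-1} mod 17^{i+2}, f′(x) = 2x + 6. Iterate:
  r_0 = 4 (mod 17)
  r_1 = 225 (mod 289)
  r_2 = 4560 (mod 4913)
Final: r = 4560 satisfies f(r) ≡ 0 mod 17^3.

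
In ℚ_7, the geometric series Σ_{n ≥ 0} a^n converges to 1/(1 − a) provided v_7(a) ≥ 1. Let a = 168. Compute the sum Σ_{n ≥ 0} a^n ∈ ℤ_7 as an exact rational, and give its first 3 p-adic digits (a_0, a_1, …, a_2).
Σ a^n = 1/(1 − a) = -1/167;  first 3 digits = (1, 3, 5)

v_7(a) = 1 ≥ 1, so the series converges in ℤ_7 to 1/(1 − a) = 1/(1 − 168) = -1/167. Expand this rational in ℤ_7: compute digits iteratively via d_i = x_i mod 7, x_{i+1} = (x_i − d_i)/7. The first 3 digits are (1, 3, 5).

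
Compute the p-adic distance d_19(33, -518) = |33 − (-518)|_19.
d_19(33, -518) = 1/19

Step 1 — x − y = 33 − (-518) = 551. Step 2 — v_19(551) = 1 (factor: 551 = (19^1 · 29); the sign does not affect v_p). Step 3 — |x − y|_19 = 19^{-1} = 1/19.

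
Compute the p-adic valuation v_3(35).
v_3(35) = 0

v_3(n) is the largest exponent k such that 3^k divides n. Factor out: 35 = 3^0 · 35. (Sign doesn't affect v_p.) So v_3(35) = 0.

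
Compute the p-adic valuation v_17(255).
v_17(255) = 1

v_17(n) is the largest exponent k such that 17^k divides n. Factor out: 255 = 17^1 · 15. (Sign doesn't affect v_p.) So v_17(255) = 1.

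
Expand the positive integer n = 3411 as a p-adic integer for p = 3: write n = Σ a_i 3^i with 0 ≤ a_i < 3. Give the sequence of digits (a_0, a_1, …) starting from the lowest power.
(a_0, a_1, …) = (0, 0, 1, 0, 0, 2, 1, 1)

Repeated division by 3 gives the digits low-to-high: 3411 = 1·3^2 + 2·3^5 + 1·3^6 + 1·3^7. Digit sequence: (0, 0, 1, 0, 0, 2, 1, 1).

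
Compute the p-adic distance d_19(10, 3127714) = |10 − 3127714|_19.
d_19(10, 3127714) = 1/130321

Step 1 — x − y = 10 − 3127714 = -3127704. Step 2 — v_19(-3127704) = 4 (factor: -3127704 = −(19^4 · 24); the sign does not affect v_p). Step 3 — |x − y|_19 = 19^{-4} = 1/130321.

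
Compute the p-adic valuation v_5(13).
v_5(13) = 0

v_5(n) is the largest exponent k such that 5^k divides n. Factor out: 13 = 5^0 · 13. (Sign doesn't affect v_p.) So v_5(13) = 0.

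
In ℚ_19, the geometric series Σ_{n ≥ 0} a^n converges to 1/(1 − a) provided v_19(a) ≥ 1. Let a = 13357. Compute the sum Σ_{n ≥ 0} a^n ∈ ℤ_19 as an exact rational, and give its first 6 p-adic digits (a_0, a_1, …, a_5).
Σ a^n = 1/(1 − a) = -1/13356;  first 6 digits = (1, 0, 18, 1, 1, 15)

v_19(a) = 2 ≥ 1, so the series converges in ℤ_19 to 1/(1 − a) = 1/(1 − 13357) = -1/13356. Expand this rational in ℤ_19: compute digits iteratively via d_i = x_i mod 19, x_{i+1} = (x_i − d_i)/19. The first 6 digits are (1, 0, 18, 1, 1, 15).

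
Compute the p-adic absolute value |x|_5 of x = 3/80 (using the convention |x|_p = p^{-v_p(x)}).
|3/80|_5 = 5

Step 1 — compute v_5(x) by factoring powers of 5 out of the numerator and denominator: v_5(3/80) = -1. Step 2 — apply |x|_p = p^{-v_p(x)} = 5^{1} = 5.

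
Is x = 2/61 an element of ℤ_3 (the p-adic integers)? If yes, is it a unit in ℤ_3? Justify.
x ∈ ℤ_3^× (unit); v_3(x) = 0

ℤ_3 = {x ∈ ℚ_3 : v_3(x) ≥ 0} and ℤ_3^× = {x ∈ ℤ_3 : v_3(x) = 0}. Here v_3(2/61) = v_3(num) − v_3(den) = 0; compare against these criteria.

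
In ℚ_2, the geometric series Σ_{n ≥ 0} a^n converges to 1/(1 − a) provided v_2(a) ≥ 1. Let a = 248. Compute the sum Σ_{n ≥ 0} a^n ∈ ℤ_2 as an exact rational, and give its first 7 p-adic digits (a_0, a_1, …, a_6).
Σ a^n = 1/(1 − a) = -1/247;  first 7 digits = (1, 0, 0, 1, 1, 1, 0)

v_2(a) = 3 ≥ 1, so the series converges in ℤ_2 to 1/(1 − a) = 1/(1 − 248) = -1/247. Expand this rational in ℤ_2: compute digits iteratively via d_i = x_i mod 2, x_{i+1} = (x_i − d_i)/2. The first 7 digits are (1, 0, 0, 1, 1, 1, 0).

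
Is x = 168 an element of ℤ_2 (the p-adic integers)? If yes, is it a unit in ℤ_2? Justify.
x ∈ ℤ_2 but not a unit; v_2(x) = 3 > 0

ℤ_2 = {x ∈ ℚ_2 : v_2(x) ≥ 0} and ℤ_2^× = {x ∈ ℤ_2 : v_2(x) = 0}. Here v_2(168) = v_2(num) − v_2(den) = 3; compare against these criteria.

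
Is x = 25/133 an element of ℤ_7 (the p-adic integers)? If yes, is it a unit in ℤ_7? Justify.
x ∉ ℤ_7 (v_7(x) = -1 < 0)

ℤ_7 = {x ∈ ℚ_7 : v_7(x) ≥ 0} and ℤ_7^× = {x ∈ ℤ_7 : v_7(x) = 0}. Here v_7(25/133) = v_7(num) − v_7(den) = -1; compare against these criteria.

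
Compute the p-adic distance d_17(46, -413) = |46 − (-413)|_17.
d_17(46, -413) = 1/17

Step 1 — x − y = 46 − (-413) = 459. Step 2 — v_17(459) = 1 (factor: 459 = (17^1 · 27); the sign does not affect v_p). Step 3 — |x − y|_17 = 17^{-1} = 1/17.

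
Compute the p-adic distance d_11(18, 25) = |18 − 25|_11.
d_11(18, 25) = 1

Step 1 — x − y = 18 − 25 = -7. Step 2 — v_11(-7) = 0 (factor: -7 = −(11^0 · 7); the sign does not affect v_p). Step 3 — |x − y|_11 = 11^{0} = 1.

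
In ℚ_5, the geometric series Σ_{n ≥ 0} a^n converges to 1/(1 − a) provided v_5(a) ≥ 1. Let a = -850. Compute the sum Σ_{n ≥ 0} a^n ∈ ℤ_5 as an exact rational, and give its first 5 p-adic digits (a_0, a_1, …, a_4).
Σ a^n = 1/(1 − a) = 1/851;  first 5 digits = (1, 0, 1, 3, 4)

v_5(a) = 2 ≥ 1, so the series converges in ℤ_5 to 1/(1 − a) = 1/(1 − (-850)) = 1/851. Expand this rational in ℤ_5: compute digits iteratively via d_i = x_i mod 5, x_{i+1} = (x_i − d_i)/5. The first 5 digits are (1, 0, 1, 3, 4).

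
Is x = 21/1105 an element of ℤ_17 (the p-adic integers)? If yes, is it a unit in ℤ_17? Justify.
x ∉ ℤ_17 (v_17(x) = -1 < 0)

ℤ_17 = {x ∈ ℚ_17 : v_17(x) ≥ 0} and ℤ_17^× = {x ∈ ℤ_17 : v_17(x) = 0}. Here v_17(21/1105) = v_17(num) − v_17(den) = -1; compare against these criteria.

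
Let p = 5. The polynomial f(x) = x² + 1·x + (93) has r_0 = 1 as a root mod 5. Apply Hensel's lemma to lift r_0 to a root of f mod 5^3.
r_2 = 61 (mod 125)

Hensel: r_{i+1} = r_i − f(r_i)·(f′(r_i))^{-1} mod 5^{i+2}, f′(x) = 2x + 1. Iterate:
  r_0 = 1 (mod 5)
  r_1 = 11 (mod 25)
  r_2 = 61 (mod 125)
Final: r = 61 satisfies f(r) ≡ 0 mod 5^3.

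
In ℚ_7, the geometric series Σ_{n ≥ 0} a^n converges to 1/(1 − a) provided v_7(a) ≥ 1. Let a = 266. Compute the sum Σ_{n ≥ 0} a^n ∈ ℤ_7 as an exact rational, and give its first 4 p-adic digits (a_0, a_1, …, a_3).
Σ a^n = 1/(1 − a) = -1/265;  first 4 digits = (1, 3, 0, 3)

v_7(a) = 1 ≥ 1, so the series converges in ℤ_7 to 1/(1 − a) = 1/(1 − 266) = -1/265. Expand this rational in ℤ_7: compute digits iteratively via d_i = x_i mod 7, x_{i+1} = (x_i − d_i)/7. The first 4 digits are (1, 3, 0, 3).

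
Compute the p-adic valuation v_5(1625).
v_5(1625) = 3

v_5(n) is the largest exponent k such that 5^k divides n. Factor out: 1625 = 5^3 · 13. (Sign doesn't affect v_p.) So v_5(1625) = 3.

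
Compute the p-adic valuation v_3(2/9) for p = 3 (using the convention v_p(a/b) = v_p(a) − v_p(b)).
v_3(2/9) = -2

Factor powers of 3 from the numerator and denominator of the reduced fraction: 2 = 3^0 · 2 and 9 = 3^2 · 1. Apply v_p(a/b) = v_p(a) − v_p(b): v_3(2/9) = 0 − 2 = -2.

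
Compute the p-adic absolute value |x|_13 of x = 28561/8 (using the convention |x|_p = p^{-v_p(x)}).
|28561/8|_13 = 1/28561

Step 1 — compute v_13(x) by factoring powers of 13 out of the numerator and denominator: v_13(28561/8) = 4. Step 2 — apply |x|_p = p^{-v_p(x)} = 13^{-4} = 1/28561.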